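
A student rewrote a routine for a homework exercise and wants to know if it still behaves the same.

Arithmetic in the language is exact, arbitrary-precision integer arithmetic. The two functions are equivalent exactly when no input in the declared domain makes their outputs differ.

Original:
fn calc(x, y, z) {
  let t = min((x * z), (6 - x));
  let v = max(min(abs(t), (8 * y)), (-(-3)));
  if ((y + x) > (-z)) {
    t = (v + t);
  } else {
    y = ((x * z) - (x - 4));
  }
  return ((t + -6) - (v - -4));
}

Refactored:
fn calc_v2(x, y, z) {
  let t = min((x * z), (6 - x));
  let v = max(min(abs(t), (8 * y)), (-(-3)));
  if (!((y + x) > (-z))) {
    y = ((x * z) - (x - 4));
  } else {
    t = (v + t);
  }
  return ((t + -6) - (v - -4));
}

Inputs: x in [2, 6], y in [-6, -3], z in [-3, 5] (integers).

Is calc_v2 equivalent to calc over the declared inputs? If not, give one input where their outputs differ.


Reading the diff, among the changes: boolean connective usage differs.
As a probe, take x=4, y=-6, z=-1: calc runs t = -4; v = 3; ((y + x) > (-z)) -> false; y = -4; return -17; calc_v2 runs t = -4; v = 3; (!((y + x) > (-z))) -> true; y = -4; return -17; both end at -17.
Across all 180 domain points the two functions coincide.
verdict: equivalent


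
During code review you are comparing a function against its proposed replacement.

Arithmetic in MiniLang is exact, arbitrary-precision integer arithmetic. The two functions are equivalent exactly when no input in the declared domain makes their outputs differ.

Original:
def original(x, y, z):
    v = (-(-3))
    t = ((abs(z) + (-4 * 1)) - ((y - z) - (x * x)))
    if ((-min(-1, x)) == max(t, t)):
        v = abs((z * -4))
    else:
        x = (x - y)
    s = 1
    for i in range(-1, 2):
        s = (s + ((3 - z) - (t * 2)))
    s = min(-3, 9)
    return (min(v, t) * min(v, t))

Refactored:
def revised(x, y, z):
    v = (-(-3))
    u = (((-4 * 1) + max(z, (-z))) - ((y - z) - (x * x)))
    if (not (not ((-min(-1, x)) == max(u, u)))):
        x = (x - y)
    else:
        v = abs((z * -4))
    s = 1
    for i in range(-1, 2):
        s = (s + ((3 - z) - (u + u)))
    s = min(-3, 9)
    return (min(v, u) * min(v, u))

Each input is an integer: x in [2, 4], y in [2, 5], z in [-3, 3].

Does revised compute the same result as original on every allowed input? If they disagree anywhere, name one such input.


Try x=2, y=2, z=3.
original: v := 3 | t := 4 | ((-min(-1, x)) == max(t, t)): false | x := 0 | s := 1 | iter i=-1: | s := -7 | iter i=0: | s := -15 | iter i=1: | s := -23 | s := -3 | result 9
revised: v := 3 | u := 4 | (not (not ((-min(-1, x)) == max(u, u)))): false | v := 12 | s := 1 | iter i=-1: | s := -7 | iter i=0: | s := -15 | iter i=1: | s := -23 | s := -3 | result 16
9 against 16: the behavior changed.
verdict: not equivalent; witness: x=2, y=2, z=3


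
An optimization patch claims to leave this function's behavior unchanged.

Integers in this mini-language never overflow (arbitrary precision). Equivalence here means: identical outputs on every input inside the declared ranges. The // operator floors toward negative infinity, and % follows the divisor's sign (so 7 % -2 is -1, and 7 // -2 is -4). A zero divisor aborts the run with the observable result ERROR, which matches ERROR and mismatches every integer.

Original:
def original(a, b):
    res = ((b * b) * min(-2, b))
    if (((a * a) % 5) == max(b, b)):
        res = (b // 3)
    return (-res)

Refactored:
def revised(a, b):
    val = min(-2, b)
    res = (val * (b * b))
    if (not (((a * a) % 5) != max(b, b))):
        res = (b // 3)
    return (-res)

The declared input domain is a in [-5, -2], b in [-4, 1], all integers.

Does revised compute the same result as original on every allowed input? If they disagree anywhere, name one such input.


This is a faithful refactor — boolean connective usage differs, and local variable names differ, and comparison usage differs, and statement counts differ, but the computed results match everywhere.
Tracing a=-4, b=0: original: res := 0 | (((a * a) % 5) == max(b, b)): false | result 0 | revised: val := -2 | res := 0 | (not (((a * a) % 5) != max(b, b))): false | result 0 — matching result 0.
Every one of the 24 inputs gives matching results.
verdict: equivalent


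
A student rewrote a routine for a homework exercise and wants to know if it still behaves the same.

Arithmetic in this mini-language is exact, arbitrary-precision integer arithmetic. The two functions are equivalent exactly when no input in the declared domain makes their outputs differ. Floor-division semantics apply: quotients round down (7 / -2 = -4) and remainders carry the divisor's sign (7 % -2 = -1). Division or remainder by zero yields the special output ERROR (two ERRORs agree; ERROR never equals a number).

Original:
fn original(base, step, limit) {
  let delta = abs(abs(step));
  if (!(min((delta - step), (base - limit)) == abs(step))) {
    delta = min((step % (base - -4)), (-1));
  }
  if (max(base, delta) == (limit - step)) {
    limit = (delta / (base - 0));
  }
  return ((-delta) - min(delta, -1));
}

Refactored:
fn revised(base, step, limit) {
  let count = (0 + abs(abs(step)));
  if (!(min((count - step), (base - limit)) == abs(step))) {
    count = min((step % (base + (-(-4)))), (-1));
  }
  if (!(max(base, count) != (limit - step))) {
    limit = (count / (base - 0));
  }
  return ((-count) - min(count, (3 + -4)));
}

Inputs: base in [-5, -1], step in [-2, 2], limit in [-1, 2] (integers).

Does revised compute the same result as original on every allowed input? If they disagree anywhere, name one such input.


Equivalent — the differences include arithmetic usage differs; and local variable names differ; and constant usage differs; and boolean connective usage differs; and comparison usage differs, yet no declared input distinguishes the two.
As a probe, take base=-4, step=-1, limit=1: original runs delta := 1 | (!(min((delta - step), (base - limit)) == abs(step))): true | divide-by-zero, output ERROR; revised runs count := 1 | (!(min((count - step), (base - limit)) == abs(step))): true | divide-by-zero, output ERROR; both end at ERROR.
Sweeping the whole domain (100 inputs) finds no disagreement.
verdict: equivalent


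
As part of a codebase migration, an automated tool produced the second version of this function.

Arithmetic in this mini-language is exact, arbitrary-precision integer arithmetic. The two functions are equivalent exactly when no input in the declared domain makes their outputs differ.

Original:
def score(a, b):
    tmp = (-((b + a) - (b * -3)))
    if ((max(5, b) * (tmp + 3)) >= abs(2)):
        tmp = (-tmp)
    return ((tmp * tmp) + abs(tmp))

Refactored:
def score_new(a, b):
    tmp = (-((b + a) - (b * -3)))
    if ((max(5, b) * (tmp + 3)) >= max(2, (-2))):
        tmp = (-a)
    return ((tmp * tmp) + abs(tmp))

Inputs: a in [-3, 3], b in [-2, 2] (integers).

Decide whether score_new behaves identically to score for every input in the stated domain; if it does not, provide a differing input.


Input a=-3, b=-2: 132 from score versus 12 from score_new.
verdict: not equivalent; witness: a=-3, b=-2


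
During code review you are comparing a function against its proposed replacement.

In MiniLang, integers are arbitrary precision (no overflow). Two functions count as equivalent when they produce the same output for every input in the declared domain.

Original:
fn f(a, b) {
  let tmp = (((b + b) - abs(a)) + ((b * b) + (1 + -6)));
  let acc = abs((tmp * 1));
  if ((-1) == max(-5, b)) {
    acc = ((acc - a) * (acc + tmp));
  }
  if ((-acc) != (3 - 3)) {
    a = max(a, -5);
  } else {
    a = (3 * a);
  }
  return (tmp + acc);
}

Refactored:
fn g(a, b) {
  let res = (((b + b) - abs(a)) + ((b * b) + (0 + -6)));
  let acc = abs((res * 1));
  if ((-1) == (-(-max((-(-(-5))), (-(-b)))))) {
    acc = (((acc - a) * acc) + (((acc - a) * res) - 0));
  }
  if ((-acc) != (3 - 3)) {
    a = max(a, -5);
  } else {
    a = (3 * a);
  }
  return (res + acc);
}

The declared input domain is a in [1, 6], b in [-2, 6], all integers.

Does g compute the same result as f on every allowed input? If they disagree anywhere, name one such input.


Run the pair on a=1, b=-1.
f: tmp becomes -7; next acc becomes 7; next ((-1) == max(-5, b)) evaluates to true; next acc becomes 0; next ((-acc) != (3 - 3)) evaluates to false; next a becomes 3; next final value -7
g: res becomes -8; next acc becomes 8; next ((-1) == (-(-max((-(-(-5))), (-(-b)))))) evaluates to true; next acc becomes 0; next ((-acc) != (3 - 3)) evaluates to false; next a becomes 3; next final value -8
-7 vs -8 — the two versions disagree here.
verdict: not equivalent; witness: a=1, b=-1


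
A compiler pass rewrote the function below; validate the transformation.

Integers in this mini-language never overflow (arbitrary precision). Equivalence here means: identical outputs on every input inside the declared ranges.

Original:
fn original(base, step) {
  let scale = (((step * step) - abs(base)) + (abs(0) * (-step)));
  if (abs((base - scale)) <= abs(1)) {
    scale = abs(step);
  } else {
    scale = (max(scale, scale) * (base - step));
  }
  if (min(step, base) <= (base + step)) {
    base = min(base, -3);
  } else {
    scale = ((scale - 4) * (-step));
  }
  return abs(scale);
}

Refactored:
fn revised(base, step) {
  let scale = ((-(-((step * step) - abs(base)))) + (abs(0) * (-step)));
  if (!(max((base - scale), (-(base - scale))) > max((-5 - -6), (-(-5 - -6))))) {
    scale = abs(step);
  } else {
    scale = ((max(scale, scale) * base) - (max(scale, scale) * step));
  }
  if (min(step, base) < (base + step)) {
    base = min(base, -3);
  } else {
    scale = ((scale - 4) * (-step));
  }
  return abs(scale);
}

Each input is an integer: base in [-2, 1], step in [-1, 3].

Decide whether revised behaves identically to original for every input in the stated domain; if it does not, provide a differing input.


Try base=0, step=-1.
original: scale becomes 1; next (abs((base - scale)) <= abs(1)) evaluates to true; next scale becomes 1; next (min(step, base) <= (base + step)) evaluates to true; next base becomes -3; next final value 1
revised: scale becomes 1; next (!(max((base - scale), (-(base - scale))) > max((-5 - -6), (-(-5 - -6))))) evaluates to true; next scale becomes 1; next (min(step, base) < (base + step)) evaluates to false; next scale becomes -3; next final value 3
1 and 3 differ, so these are not the same function on this domain.
verdict: not equivalent; witness: base=0, step=-1


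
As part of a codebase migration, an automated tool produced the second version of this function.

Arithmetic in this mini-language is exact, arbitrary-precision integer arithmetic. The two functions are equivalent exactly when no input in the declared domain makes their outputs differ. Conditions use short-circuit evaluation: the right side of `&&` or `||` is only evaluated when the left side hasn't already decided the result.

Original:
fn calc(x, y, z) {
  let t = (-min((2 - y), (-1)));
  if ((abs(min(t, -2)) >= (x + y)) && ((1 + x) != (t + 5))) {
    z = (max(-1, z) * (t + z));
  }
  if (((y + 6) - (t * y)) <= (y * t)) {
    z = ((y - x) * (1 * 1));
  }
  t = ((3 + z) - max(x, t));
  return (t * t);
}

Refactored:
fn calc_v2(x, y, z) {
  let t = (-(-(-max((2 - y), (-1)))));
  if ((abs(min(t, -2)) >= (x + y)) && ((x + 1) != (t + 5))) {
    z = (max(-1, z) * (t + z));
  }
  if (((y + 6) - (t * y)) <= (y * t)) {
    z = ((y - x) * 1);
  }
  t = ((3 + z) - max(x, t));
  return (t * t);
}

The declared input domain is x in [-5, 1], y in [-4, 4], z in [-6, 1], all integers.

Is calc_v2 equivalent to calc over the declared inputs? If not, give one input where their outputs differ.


There is a counterexample at x=-5, y=-4, z=-6: 49 on one side, 81 on the other.
calc: t = 1; ((abs(min(t, -2)) >= (x + y)) && ((1 + x) != (t + 5))) -> true; z = 5; (((y + 6) - (t * y)) <= (y * t)) -> false; t = 7; return 49
calc_v2: t = -6; ((abs(min(t, -2)) >= (x + y)) && ((x + 1) != (t + 5))) -> true; z = 12; (((y + 6) - (t * y)) <= (y * t)) -> true; z = 1; t = 9; return 81
verdict: not equivalent; witness: x=-5, y=-4, z=-6


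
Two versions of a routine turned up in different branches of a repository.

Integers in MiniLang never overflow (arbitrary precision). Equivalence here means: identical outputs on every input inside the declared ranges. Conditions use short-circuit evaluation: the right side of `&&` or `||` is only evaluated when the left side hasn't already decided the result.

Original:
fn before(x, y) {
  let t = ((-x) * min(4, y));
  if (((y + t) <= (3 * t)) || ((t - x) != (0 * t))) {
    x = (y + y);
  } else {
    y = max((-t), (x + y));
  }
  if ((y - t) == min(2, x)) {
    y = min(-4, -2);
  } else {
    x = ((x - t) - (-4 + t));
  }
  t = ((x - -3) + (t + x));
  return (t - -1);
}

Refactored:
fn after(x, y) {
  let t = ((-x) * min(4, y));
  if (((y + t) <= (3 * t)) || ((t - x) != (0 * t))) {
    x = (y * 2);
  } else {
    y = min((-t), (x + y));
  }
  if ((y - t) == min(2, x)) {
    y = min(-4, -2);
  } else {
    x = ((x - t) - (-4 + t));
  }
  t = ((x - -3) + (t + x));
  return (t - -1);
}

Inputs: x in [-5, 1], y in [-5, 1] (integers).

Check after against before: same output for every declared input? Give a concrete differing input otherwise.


On input x=-1, y=-1, before returns 13 while after returns 1.
verdict: not equivalent; witness: x=-1, y=-1


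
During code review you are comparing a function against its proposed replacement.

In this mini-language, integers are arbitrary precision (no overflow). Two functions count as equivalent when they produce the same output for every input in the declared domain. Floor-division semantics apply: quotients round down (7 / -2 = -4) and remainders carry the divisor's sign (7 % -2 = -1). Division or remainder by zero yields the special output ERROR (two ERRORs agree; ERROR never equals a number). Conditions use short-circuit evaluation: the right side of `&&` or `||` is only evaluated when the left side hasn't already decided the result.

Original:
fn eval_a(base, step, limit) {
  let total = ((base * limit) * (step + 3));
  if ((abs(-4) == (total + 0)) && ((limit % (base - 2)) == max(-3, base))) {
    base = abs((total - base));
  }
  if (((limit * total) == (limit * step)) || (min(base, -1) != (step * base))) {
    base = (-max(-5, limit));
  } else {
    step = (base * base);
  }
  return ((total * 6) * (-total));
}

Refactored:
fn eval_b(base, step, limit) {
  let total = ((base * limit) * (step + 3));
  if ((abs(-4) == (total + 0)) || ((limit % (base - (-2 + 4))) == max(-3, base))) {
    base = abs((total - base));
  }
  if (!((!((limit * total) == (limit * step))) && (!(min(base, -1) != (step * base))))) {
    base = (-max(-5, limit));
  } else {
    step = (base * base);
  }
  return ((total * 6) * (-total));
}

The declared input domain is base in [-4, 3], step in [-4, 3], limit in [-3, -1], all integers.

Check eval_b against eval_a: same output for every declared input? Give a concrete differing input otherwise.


There is a counterexample at base=2, step=-4, limit=-3: -216 on one side, ERROR on the other.
eval_a: total becomes 6; next ((abs(-4) == (total + 0)) && ((limit % (base - 2)) == max(-3, base))) evaluates to false; next (((limit * total) == (limit * step)) || (min(base, -1) != (step * base))) evaluates to true; next base becomes 3; next final value -216
eval_b: total becomes 6; next hits division by zero so the output is ERROR
verdict: not equivalent; witness: base=2, step=-4, limit=-3


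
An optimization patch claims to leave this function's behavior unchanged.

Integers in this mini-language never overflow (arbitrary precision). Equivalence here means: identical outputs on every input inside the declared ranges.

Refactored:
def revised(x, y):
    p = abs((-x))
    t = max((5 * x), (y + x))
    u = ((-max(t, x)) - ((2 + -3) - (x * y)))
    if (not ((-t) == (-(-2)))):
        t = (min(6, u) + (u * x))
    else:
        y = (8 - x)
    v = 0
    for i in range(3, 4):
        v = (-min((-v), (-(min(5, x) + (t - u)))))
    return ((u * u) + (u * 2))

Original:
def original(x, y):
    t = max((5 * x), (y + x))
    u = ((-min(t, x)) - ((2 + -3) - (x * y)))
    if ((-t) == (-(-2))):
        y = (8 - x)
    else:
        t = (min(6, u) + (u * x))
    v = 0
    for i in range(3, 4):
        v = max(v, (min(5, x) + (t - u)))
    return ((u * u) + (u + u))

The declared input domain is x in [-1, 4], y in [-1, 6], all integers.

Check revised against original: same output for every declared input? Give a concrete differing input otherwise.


Evaluate both at x=-1, y=-1.
original: t := -2 | u := 4 | ((-t) == (-(-2))): true | y := 9 | v := 0 | iter i=3: | v := 0 | result 24
revised: p := 1 | t := -2 | u := 3 | (not ((-t) == (-(-2)))): false | y := 9 | v := 0 | iter i=3: | v := 0 | result 15
24 vs 15 — the two versions disagree here.
verdict: not equivalent; witness: x=-1, y=-1


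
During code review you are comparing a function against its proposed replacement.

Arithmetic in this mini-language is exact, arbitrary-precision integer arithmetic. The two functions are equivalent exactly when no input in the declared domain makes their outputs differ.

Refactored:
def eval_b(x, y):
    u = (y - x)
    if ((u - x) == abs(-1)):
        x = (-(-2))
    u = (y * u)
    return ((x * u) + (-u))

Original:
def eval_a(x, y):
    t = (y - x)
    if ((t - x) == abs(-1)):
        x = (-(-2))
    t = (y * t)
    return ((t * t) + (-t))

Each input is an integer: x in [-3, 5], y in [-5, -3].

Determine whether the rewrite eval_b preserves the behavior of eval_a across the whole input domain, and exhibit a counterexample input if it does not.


These are not equivalent — on x=-3, y=-5 the outputs split (90 vs 10).
eval_a: t=-2, then ((t - x) == abs(-1)) is true, then x=2, then t=10, then returns 90
eval_b: u=-2, then ((u - x) == abs(-1)) is true, then x=2, then u=10, then returns 10
verdict: not equivalent; witness: x=-3, y=-5


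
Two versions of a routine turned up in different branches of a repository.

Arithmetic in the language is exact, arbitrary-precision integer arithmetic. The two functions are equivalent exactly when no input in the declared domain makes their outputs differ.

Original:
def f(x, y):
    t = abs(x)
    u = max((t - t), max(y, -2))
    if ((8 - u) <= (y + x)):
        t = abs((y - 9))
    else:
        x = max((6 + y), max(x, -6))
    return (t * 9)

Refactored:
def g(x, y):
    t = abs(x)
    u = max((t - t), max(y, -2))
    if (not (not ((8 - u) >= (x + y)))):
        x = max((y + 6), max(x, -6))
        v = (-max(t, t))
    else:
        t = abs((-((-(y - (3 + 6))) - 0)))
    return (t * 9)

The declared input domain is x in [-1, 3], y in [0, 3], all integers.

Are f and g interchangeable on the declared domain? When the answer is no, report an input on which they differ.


x=2, y=3 yields 54 from f but 18 from g.
verdict: not equivalent; witness: x=2, y=3


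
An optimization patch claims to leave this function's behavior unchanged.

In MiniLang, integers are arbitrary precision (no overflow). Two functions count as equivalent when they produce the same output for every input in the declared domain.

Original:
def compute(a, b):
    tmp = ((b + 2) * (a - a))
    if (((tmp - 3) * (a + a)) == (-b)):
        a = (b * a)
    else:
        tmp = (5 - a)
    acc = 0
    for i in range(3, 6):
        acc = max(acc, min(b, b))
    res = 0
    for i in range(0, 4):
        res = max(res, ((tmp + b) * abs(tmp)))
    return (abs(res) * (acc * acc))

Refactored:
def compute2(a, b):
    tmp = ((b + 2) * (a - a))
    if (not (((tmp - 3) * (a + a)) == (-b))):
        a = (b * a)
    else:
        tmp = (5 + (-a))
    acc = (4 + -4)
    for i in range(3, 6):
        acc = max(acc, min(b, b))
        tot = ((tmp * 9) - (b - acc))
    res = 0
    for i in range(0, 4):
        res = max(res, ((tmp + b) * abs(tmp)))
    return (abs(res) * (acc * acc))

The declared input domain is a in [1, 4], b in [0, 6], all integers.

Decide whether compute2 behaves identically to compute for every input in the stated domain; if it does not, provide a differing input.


The rewrite breaks on a=1, b=1, where the results are 20 and 0.
compute: tmp := 0 | (((tmp - 3) * (a + a)) == (-b)): false | tmp := 4 | acc := 0 | iter i=3: | acc := 1 | iter i=4: | acc := 1 | iter i=5: | acc := 1 | res := 0 | iter i=0: | res := 20 | iter i=1: | res := 20 | iter i=2: | res := 20 | iter i=3: | res := 20 | result 20
compute2: tmp := 0 | (not (((tmp - 3) * (a + a)) == (-b))): true | a := 1 | acc := 0 | iter i=3: | acc := 1 | tot := 0 | iter i=4: | acc := 1 | tot := 0 | iter i=5: | acc := 1 | tot := 0 | res := 0 | iter i=0: | res := 0 | iter i=1: | res := 0 | iter i=2: | res := 0 | iter i=3: | res := 0 | result 0
verdict: not equivalent; witness: a=1, b=1


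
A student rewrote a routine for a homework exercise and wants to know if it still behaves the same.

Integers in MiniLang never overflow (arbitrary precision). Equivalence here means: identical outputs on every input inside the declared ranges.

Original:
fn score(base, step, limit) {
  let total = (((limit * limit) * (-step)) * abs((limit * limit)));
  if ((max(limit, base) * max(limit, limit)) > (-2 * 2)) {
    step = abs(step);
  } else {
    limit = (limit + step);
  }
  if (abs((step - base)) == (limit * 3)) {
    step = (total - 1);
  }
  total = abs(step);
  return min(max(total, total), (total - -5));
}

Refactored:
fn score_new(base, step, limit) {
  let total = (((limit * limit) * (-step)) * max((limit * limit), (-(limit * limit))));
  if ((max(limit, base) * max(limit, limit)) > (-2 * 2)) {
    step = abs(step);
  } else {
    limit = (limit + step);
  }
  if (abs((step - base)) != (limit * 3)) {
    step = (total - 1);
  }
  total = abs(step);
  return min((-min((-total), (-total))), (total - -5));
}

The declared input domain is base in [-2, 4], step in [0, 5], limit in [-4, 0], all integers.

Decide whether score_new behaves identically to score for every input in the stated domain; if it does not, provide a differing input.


Not equivalent: base=-2, step=0, limit=-4 separates them (0 vs 1).
score: total = 0; ((max(limit, base) * max(limit, limit)) > (-2 * 2)) -> true; step = 0; (abs((step - base)) == (limit * 3)) -> false; total = 0; return 0
score_new: total = 0; ((max(limit, base) * max(limit, limit)) > (-2 * 2)) -> true; step = 0; (abs((step - base)) != (limit * 3)) -> true; step = -1; total = 1; return 1
verdict: not equivalent; witness: base=-2, step=0, limit=-4


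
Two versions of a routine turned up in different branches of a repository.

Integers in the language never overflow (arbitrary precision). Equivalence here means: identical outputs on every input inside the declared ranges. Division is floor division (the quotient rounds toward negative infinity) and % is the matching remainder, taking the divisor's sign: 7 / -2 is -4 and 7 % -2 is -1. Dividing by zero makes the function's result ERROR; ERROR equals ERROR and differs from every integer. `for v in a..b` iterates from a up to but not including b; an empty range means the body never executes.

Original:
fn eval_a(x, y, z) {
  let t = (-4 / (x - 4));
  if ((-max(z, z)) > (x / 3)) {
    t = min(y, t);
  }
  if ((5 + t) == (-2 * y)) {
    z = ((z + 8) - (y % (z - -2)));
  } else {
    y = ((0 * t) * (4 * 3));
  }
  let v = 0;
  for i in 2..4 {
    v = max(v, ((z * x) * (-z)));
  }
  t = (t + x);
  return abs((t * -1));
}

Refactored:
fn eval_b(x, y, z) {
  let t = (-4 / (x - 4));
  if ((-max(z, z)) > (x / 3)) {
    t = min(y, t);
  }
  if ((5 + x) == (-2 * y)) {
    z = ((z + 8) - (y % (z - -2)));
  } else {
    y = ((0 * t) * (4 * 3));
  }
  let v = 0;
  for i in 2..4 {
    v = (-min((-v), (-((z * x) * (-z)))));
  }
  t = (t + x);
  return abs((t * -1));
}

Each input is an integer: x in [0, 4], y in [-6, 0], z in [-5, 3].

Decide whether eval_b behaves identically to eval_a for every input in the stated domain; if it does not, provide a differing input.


There is a counterexample at x=1, y=-3, z=-2: 2 on one side, ERROR on the other.
eval_a: t becomes 1; next ((-max(z, z)) > (x / 3)) evaluates to true; next t becomes -3; next ((5 + t) == (-2 * y)) evaluates to false; next y becomes 0; next v becomes 0; next at i=2:; next v becomes 0; next at i=3:; next v becomes 0; next t becomes -2; next final value 2
eval_b: t becomes 1; next ((-max(z, z)) > (x / 3)) evaluates to true; next t becomes -3; next ((5 + x) == (-2 * y)) evaluates to true; next hits division by zero so the output is ERROR
verdict: not equivalent; witness: x=1, y=-3, z=-2


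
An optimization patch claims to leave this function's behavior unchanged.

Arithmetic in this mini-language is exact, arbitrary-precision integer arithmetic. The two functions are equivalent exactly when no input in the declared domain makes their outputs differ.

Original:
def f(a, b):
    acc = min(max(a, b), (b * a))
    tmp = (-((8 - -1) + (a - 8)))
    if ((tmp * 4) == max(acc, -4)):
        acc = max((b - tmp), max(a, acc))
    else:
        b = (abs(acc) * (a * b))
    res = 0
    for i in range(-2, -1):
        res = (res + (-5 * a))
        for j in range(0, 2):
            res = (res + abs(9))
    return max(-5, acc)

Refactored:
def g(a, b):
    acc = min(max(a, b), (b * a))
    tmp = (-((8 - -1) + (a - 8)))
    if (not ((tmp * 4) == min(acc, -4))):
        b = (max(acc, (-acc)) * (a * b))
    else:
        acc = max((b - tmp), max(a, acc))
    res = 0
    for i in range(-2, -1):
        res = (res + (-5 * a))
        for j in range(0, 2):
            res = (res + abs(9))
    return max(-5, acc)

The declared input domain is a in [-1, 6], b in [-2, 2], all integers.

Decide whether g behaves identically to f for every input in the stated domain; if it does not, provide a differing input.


Run the pair on a=0, b=0.
f: acc := 0 | tmp := -1 | ((tmp * 4) == max(acc, -4)): false | b := 0 | res := 0 | iter i=-2: | res := 0 | iter j=0: | res := 9 | iter j=1: | res := 18 | result 0
g: acc := 0 | tmp := -1 | (not ((tmp * 4) == min(acc, -4))): false | acc := 1 | res := 0 | iter i=-2: | res := 0 | iter j=0: | res := 9 | iter j=1: | res := 18 | result 1
0 != 1, so the rewrite changes behavior.
verdict: not equivalent; witness: a=0, b=0


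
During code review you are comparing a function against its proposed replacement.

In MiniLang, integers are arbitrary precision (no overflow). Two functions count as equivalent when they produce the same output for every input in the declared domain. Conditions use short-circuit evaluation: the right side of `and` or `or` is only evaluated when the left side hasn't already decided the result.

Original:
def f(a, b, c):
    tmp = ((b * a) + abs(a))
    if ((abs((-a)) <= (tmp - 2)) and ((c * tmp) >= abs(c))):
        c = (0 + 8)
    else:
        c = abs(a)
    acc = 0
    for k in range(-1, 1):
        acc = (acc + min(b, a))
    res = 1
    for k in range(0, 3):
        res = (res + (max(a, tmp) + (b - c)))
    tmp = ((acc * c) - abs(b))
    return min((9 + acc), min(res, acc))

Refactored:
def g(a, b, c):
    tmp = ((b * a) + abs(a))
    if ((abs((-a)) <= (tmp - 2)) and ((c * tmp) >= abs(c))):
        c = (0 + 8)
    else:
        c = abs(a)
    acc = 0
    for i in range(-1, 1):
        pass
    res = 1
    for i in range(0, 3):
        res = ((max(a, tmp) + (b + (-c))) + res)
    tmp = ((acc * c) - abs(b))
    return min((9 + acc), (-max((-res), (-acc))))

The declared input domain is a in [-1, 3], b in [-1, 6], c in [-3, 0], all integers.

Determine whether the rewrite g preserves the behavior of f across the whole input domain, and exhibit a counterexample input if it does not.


Consider the input a=-1, b=-1, c=-3.
f: tmp := 2 | ((abs((-a)) <= (tmp - 2)) and ((c * tmp) >= abs(c))): false | c := 1 | acc := 0 | iter k=-1: | acc := -1 | iter k=0: | acc := -2 | res := 1 | iter k=0: | res := 1 | iter k=1: | res := 1 | iter k=2: | res := 1 | tmp := -3 | result -2
g: tmp := 2 | ((abs((-a)) <= (tmp - 2)) and ((c * tmp) >= abs(c))): false | c := 1 | acc := 0 | iter i=-1: | iter i=0: | res := 1 | iter i=0: | res := 1 | iter i=1: | res := 1 | iter i=2: | res := 1 | tmp := -1 | result 0
-2 != 0, so the rewrite changes behavior.
verdict: not equivalent; witness: a=-1, b=-1, c=-3


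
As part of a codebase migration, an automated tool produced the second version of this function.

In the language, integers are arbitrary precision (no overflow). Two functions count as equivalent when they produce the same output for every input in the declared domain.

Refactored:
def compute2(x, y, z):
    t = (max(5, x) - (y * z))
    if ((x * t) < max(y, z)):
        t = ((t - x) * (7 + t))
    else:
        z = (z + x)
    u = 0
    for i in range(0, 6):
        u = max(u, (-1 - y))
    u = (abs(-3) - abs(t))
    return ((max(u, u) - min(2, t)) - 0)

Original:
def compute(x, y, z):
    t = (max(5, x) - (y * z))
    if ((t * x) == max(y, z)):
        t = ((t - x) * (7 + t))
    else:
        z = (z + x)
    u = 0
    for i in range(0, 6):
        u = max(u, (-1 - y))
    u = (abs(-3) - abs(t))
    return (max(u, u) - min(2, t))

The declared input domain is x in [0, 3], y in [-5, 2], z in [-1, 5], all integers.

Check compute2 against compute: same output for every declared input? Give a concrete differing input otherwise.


These are not equivalent — on x=0, y=-5, z=0 the outputs split (-59 vs -4).
compute: t := 5 | ((t * x) == max(y, z)): true | t := 60 | u := 0 | iter i=0: | u := 4 | iter i=1: | u := 4 | iter i=2: | u := 4 | iter i=3: | u := 4 | iter i=4: | u := 4 | iter i=5: | u := 4 | u := -57 | result -59
compute2: t := 5 | ((x * t) < max(y, z)): false | z := 0 | u := 0 | iter i=0: | u := 4 | iter i=1: | u := 4 | iter i=2: | u := 4 | iter i=3: | u := 4 | iter i=4: | u := 4 | iter i=5: | u := 4 | u := -2 | result -4
verdict: not equivalent; witness: x=0, y=-5, z=0


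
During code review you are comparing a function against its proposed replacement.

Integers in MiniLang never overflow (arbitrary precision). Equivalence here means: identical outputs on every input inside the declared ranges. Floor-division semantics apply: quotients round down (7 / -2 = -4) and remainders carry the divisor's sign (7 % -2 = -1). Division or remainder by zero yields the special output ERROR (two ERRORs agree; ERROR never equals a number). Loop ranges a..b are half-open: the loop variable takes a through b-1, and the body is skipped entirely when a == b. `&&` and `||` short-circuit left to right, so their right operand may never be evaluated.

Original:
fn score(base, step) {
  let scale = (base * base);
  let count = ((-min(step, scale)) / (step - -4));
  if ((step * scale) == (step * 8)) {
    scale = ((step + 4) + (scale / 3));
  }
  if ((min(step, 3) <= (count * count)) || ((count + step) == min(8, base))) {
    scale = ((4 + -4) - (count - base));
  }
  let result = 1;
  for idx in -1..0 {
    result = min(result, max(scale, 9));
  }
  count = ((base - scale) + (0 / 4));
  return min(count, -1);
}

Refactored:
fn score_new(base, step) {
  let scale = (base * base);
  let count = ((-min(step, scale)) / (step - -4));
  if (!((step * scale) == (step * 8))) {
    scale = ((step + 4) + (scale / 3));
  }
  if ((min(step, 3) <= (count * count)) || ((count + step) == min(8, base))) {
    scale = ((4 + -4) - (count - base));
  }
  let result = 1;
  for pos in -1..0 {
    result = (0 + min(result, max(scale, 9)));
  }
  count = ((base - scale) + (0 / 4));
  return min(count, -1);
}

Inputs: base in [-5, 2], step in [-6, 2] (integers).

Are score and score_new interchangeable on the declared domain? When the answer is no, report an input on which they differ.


These are not equivalent — on base=-5, step=2 the outputs split (-30 vs -19).
score: scale = 25; count = -1; ((step * scale) == (step * 8)) -> false; ((min(step, 3) <= (count * count)) || ((count + step) == min(8, base))) -> false; result = 1; [idx=-1]; result = 1; count = -30; return -30
score_new: scale = 25; count = -1; (!((step * scale) == (step * 8))) -> true; scale = 14; ((min(step, 3) <= (count * count)) || ((count + step) == min(8, base))) -> false; result = 1; [pos=-1]; result = 1; count = -19; return -19
verdict: not equivalent; witness: base=-5, step=2


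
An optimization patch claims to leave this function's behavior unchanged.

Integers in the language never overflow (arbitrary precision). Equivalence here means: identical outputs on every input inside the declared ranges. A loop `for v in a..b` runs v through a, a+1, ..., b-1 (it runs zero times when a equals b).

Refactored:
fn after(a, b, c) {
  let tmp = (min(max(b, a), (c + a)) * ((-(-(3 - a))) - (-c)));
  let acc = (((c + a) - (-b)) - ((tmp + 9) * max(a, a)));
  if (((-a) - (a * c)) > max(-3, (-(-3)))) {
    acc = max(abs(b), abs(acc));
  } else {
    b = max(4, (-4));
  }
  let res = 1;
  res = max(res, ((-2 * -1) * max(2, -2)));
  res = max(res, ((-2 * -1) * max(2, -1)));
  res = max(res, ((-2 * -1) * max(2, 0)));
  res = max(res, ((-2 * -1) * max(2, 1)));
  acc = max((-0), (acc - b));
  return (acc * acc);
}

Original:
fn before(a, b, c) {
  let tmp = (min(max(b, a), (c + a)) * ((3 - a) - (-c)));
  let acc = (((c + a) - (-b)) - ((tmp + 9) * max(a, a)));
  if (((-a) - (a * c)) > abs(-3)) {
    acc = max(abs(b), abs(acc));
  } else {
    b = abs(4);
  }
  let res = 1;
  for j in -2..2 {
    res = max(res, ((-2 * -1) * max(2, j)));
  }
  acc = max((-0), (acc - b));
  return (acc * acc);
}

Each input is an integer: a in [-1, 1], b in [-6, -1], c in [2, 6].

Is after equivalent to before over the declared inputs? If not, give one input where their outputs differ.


Reading the diff, among the changes: local variable names differ, constant usage differs, statement counts differ, loop structure differs, arithmetic usage differs, min/max/abs usage differs.
As a probe, take a=-1, b=-1, c=5: before runs tmp becomes -9; next acc becomes 3; next (((-a) - (a * c)) > abs(-3)) evaluates to true; next acc becomes 3; next res becomes 1; next at j=-2:; next res becomes 4; next at j=-1:; next res becomes 4; next at j=0:; next res becomes 4; next at j=1:; next res becomes 4; next acc becomes 4; next final value 16; after runs tmp becomes -9; next acc becomes 3; next (((-a) - (a * c)) > max(-3, (-(-3)))) evaluates to true; next acc becomes 3; next res becomes 1; next res becomes 4; next res becomes 4; next res becomes 4; next res becomes 4; next acc becomes 4; next final value 16; both end at 16.
Every one of the 90 inputs gives matching results.
verdict: equivalent


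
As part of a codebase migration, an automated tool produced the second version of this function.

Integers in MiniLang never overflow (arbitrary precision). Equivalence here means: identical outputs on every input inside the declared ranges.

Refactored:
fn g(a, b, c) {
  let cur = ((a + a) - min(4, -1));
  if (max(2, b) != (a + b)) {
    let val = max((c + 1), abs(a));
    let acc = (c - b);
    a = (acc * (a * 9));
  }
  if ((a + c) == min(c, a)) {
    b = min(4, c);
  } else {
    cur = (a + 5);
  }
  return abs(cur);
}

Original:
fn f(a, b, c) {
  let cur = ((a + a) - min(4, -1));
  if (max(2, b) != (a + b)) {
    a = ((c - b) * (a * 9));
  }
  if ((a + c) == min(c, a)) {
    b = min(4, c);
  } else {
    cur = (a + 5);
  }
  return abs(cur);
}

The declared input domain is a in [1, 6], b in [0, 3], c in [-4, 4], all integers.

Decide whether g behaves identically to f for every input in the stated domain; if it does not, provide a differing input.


Comparing the listings, the differences include: local variable names differ, statement counts differ, constant usage differs, arithmetic usage differs, min/max/abs usage differs.
As a probe, take a=3, b=0, c=2: f runs cur = 7; (max(2, b) != (a + b)) -> true; a = 54; ((a + c) == min(c, a)) -> false; cur = 59; return 59; g runs cur = 7; (max(2, b) != (a + b)) -> true; val = 3; acc = 2; a = 54; ((a + c) == min(c, a)) -> false; cur = 59; return 59; both end at 59.
Every one of the 216 inputs gives matching results.
verdict: equivalent


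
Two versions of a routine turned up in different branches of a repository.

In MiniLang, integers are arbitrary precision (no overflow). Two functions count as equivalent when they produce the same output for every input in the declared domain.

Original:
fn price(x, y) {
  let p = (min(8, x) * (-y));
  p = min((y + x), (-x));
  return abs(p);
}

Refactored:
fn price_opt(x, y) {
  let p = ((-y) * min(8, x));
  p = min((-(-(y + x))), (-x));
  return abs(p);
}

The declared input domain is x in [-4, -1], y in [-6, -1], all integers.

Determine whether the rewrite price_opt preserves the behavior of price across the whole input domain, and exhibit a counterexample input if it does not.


Behavior is preserved: although same computation, different form, the outputs never diverge.
Tracing x=-1, y=-1: price: p := -1 | p := -2 | result 2 | price_opt: p := -1 | p := -2 | result 2 — matching result 2.
An exhaustive pass over the 24 declared inputs shows identical outputs.
verdict: equivalent


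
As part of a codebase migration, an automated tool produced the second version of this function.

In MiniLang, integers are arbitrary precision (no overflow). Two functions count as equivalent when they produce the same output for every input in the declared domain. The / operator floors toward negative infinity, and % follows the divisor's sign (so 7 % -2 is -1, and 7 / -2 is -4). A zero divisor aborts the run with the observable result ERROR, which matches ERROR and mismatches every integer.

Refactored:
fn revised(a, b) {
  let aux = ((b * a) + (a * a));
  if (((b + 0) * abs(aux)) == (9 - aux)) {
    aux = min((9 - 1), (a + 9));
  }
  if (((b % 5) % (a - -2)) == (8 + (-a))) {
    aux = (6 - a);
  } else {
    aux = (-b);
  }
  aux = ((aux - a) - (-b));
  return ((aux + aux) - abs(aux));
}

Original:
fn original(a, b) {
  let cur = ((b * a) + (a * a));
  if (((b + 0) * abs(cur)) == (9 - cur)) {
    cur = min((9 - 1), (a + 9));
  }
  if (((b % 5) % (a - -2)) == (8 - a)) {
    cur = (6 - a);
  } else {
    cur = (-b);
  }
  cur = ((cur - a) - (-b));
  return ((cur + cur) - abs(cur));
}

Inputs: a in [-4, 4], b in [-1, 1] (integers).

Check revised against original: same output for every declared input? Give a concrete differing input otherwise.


Changes here: arithmetic usage differs, local variable names differ; the full 27-point sweep finds no disagreement.
verdict: equivalent


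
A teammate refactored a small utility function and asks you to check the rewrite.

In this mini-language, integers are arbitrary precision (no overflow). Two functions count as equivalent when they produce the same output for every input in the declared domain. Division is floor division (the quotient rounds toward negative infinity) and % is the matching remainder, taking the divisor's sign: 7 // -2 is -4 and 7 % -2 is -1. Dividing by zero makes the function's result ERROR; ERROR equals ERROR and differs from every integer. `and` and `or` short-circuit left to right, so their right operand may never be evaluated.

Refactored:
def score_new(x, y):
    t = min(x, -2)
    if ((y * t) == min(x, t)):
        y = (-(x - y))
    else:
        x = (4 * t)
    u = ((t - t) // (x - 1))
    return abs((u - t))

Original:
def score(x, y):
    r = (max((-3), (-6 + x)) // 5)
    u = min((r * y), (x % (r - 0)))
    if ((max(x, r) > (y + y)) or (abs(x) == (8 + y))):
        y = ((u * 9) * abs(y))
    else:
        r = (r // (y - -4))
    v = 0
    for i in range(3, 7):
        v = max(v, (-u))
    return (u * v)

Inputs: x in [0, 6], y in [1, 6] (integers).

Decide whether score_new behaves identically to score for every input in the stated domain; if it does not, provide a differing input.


Run the pair on x=0, y=1.
score: r := -1 | u := -1 | ((max(x, r) > (y + y)) or (abs(x) == (8 + y))): false | r := -1 | v := 0 | iter i=3: | v := 1 | iter i=4: | v := 1 | iter i=5: | v := 1 | iter i=6: | v := 1 | result -1
score_new: t := -2 | ((y * t) == min(x, t)): true | y := 1 | u := 0 | result 2
-1 vs 2 — the two versions disagree here.
verdict: not equivalent; witness: x=0, y=1


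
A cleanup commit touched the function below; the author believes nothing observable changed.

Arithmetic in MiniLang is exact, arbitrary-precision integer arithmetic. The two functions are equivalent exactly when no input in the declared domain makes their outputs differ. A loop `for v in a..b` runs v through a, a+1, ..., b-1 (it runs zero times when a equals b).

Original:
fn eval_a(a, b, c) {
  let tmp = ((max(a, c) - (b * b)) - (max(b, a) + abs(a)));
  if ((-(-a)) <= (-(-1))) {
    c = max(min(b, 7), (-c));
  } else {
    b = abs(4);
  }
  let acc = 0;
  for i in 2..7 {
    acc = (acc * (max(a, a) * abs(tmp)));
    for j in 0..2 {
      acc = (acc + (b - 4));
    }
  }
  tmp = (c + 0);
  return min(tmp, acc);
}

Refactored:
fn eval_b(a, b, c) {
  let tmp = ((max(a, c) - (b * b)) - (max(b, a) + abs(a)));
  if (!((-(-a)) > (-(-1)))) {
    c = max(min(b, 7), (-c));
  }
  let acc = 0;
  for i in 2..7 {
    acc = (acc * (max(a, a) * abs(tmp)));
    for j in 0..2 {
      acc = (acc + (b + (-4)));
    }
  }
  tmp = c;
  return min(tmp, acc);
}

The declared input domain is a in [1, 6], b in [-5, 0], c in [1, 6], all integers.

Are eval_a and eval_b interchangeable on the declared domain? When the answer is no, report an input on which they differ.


Consider the input a=2, b=-5, c=1.
eval_a: tmp := -27 | ((-(-a)) <= (-(-1))): false | b := 4 | acc := 0 | iter i=2: | acc := 0 | iter j=0: | acc := 0 | iter j=1: | acc := 0 | iter i=3: | acc := 0 | iter j=0: | acc := 0 | iter j=1: | acc := 0 | iter i=4: | acc := 0 | iter j=0: | acc := 0 | iter j=1: | acc := 0 | iter i=5: | acc := 0 | iter j=0: | acc := 0 | iter j=1: | acc := 0 | iter i=6: | acc := 0 | iter j=0: | acc := 0 | iter j=1: | acc := 0 | tmp := 1 | result 0
eval_b: tmp := -27 | (!((-(-a)) > (-(-1)))): false | acc := 0 | iter i=2: | acc := 0 | iter j=0: | acc := -9 | iter j=1: | acc := -18 | iter i=3: | acc := -972 | iter j=0: | acc := -981 | iter j=1: | acc := -990 | iter i=4: | acc := -53460 | iter j=0: | acc := -53469 | iter j=1: | acc := -53478 | iter i=5: | acc := -2887812 | iter j=0: | acc := -2887821 | iter j=1: | acc := -2887830 | iter i=6: | acc := -155942820 | iter j=0: | acc := -155942829 | iter j=1: | acc := -155942838 | tmp := 1 | result -155942838
0 vs -155942838 — the two versions disagree here.
verdict: not equivalent; witness: a=2, b=-5, c=1
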